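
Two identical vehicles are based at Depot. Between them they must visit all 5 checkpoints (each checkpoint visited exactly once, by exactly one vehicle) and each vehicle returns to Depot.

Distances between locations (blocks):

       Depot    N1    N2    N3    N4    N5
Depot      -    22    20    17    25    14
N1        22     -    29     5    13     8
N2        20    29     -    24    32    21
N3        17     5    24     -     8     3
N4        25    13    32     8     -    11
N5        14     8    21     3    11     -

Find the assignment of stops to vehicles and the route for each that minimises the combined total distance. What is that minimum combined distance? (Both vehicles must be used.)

100 blocks — the smallest possible combined total.

Try each way of splitting the stops between the two vehicles (each non-empty) and, for each split, find the best tour for each vehicle:
  {N1} + {N2, N3, N4, N5}: 44 + 77 = 121
  {N2} + {N1, N3, N4, N5}: 40 + 60 = 100
  {N1, N2} + {N3, N4, N5}: 71 + 50 = 121
  {N3} + {N1, N2, N4, N5}: 34 + 87 = 121
  {N1, N3} + {N2, N4, N5}: 44 + 77 = 121
  {N2, N3} + {N1, N4, N5}: 61 + 60 = 121
  … (15 splits in total)
Best: vehicle 1 Depot → N2 → Depot = 40; vehicle 2 Depot → N1 → N3 → N4 → N5 → Depot = 60; combined 100.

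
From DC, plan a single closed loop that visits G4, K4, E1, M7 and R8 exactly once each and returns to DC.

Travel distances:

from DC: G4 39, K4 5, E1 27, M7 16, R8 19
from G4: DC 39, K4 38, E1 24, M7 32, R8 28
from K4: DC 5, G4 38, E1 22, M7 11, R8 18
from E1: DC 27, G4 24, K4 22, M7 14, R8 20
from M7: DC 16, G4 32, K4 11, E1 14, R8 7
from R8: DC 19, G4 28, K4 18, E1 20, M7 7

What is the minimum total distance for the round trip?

Shortest round trip = 101.

DC-G4-K4-E1-M7-R8-DC: 39+38+22+14+7+19 = 139
DC-G4-K4-E1-R8-M7-DC: 39+38+22+20+7+16 = 142
DC-G4-K4-M7-E1-R8-DC: 39+38+11+14+20+19 = 141
DC-G4-K4-M7-R8-E1-DC: 39+38+11+7+20+27 = 142
DC-G4-K4-R8-E1-M7-DC: 39+38+18+20+14+16 = 145
DC-G4-K4-R8-M7-E1-DC: 39+38+18+7+14+27 = 143
DC-G4-E1-K4-M7-R8-DC: 39+24+22+11+7+19 = 122
DC-G4-E1-K4-R8-M7-DC: 39+24+22+18+7+16 = 126
DC-G4-E1-M7-K4-R8-DC: 39+24+14+11+18+19 = 125
DC-G4-E1-M7-R8-K4-DC: 39+24+14+7+18+5 = 107
DC-G4-E1-R8-K4-M7-DC: 39+24+20+18+11+16 = 128
DC-G4-E1-R8-M7-K4-DC: 39+24+20+7+11+5 = 106
DC-G4-M7-K4-E1-R8-DC: 39+32+11+22+20+19 = 143
DC-G4-M7-K4-R8-E1-DC: 39+32+11+18+20+27 = 147
… (46 more)
DC-K4-M7-E1-G4-R8-DC: 5+11+14+24+28+19 = 101  ← best
The minimum is 101.
One optimal route: DC → K4 → M7 → E1 → G4 → R8 → DC (or its reverse).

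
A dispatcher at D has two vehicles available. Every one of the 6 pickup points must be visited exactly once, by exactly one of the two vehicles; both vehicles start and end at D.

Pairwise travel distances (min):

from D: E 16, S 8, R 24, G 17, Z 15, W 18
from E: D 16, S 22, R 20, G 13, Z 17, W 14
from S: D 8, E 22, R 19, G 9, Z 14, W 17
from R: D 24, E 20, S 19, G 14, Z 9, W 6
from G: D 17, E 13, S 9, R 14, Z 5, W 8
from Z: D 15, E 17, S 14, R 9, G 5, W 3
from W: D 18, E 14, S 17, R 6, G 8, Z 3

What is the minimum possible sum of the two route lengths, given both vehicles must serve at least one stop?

Try each way of splitting the stops between the two vehicles (each non-empty) and, for each split, find the best tour for each vehicle:
  {E} + {S, R, G, Z, W}: 32 + 55 = 87
  {S} + {E, R, G, Z, W}: 16 + 67 = 83
  {E, S} + {R, G, Z, W}: 46 + 55 = 101
  {R} + {E, S, G, Z, W}: 48 + 55 = 103
  {E, R} + {S, G, Z, W}: 60 + 43 = 103
  {S, R} + {E, G, Z, W}: 51 + 55 = 106
  … (31 splits in total)
Best: vehicle 1 D → S → D = 16; vehicle 2 D → E → R → W → Z → G → D = 67; combined 83.

Minimum combined distance: 83 min.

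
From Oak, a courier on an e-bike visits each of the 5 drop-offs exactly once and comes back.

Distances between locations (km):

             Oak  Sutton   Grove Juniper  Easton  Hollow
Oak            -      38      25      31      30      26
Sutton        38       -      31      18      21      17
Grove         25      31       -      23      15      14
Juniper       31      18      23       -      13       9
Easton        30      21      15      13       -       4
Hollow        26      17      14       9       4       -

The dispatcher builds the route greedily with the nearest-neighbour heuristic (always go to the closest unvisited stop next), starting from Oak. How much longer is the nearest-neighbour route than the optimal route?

Excess over optimum: 3 km.

From Oak: Grove=25, Hollow=26, Easton=30, Juniper=31, Sutton=38 → choose Grove (25).
From Grove: Hollow=14, Easton=15, Juniper=23, Sutton=31 → choose Hollow (14).
From Hollow: Easton=4, Juniper=9, Sutton=17 → choose Easton (4).
From Easton: Juniper=13, Sutton=21 → choose Juniper (13).
From Juniper: Sutton=18 → choose Sutton (18).
NN route Oak → Grove → Hollow → Easton → Juniper → Sutton → Oak costs 112.
Optimal: Oak → Sutton → Juniper → Hollow → Easton → Grove → Oak costs 109 (by enumerating all 60 distinct tours).
Excess = 112 − 109 = 3.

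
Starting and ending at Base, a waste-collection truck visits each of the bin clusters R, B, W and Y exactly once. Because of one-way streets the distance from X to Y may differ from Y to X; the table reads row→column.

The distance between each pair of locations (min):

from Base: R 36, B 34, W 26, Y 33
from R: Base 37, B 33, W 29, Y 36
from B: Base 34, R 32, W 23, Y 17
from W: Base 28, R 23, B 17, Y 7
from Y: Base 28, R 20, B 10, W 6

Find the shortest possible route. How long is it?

112 min — the shortest possible round trip.

Base-R-B-W-Y-Base: 36+33+23+7+28 = 127
Base-R-B-Y-W-Base: 36+33+17+6+28 = 120
Base-R-W-B-Y-Base: 36+29+17+17+28 = 127
Base-R-W-Y-B-Base: 36+29+7+10+34 = 116
Base-R-Y-B-W-Base: 36+36+10+23+28 = 133
Base-R-Y-W-B-Base: 36+36+6+17+34 = 129
Base-B-R-W-Y-Base: 34+32+29+7+28 = 130
Base-B-R-Y-W-Base: 34+32+36+6+28 = 136
Base-B-W-R-Y-Base: 34+23+23+36+28 = 144
Base-B-W-Y-R-Base: 34+23+7+20+37 = 121
Base-B-Y-R-W-Base: 34+17+20+29+28 = 128
Base-B-Y-W-R-Base: 34+17+6+23+37 = 117
Base-W-R-B-Y-Base: 26+23+33+17+28 = 127
Base-W-R-Y-B-Base: 26+23+36+10+34 = 129
… (10 more)
Base-W-Y-B-R-Base: 26+7+10+32+37 = 112  ← best
The minimum is 112.
One optimal route: Base → W → Y → B → R → Base.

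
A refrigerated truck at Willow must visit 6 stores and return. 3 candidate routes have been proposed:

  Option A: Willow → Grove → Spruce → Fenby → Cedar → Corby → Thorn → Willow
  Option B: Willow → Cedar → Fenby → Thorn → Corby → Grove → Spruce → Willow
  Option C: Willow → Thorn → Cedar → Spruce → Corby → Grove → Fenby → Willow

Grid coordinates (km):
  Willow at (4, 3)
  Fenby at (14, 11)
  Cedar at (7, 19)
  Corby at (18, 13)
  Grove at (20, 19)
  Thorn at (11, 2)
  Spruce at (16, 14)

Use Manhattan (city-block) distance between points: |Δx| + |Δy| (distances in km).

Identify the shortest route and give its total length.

86 km — Option C is the shortest.

Option A: 32 + 9 + 5 + 15 + 17 + 18 + 8 = 104
Option B: 19 + 15 + 12 + 18 + 8 + 9 + 23 = 104
Option C: 8 + 21 + 14 + 3 + 8 + 14 + 18 = 86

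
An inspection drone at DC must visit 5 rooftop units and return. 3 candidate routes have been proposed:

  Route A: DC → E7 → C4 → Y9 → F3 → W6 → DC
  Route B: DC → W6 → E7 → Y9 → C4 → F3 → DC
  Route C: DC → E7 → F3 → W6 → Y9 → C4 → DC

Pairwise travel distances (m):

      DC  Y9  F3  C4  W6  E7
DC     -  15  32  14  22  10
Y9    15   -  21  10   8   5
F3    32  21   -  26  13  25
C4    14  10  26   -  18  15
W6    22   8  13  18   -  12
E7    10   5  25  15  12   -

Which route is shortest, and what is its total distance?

Shortest is Route C, total 80 m.

Route A: 10 + 15 + 10 + 21 + 13 + 22 = 91
Route B: 22 + 12 + 5 + 10 + 26 + 32 = 107
Route C: 10 + 25 + 13 + 8 + 10 + 14 = 80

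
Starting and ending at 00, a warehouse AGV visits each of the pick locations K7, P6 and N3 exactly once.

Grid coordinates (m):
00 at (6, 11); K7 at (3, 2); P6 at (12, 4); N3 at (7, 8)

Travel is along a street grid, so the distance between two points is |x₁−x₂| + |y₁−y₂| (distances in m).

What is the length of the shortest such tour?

There are 3 distinct closed tours to check (reversals are equivalent).
00-K7-P6-N3-00: 12+11+9+4 = 36
00-K7-N3-P6-00: 12+10+9+13 = 44
00-P6-K7-N3-00: 13+11+10+4 = 38
The minimum is 36.
One optimal route: 00 → K7 → P6 → N3 → 00 (or its reverse).

Minimum total distance: 36 m.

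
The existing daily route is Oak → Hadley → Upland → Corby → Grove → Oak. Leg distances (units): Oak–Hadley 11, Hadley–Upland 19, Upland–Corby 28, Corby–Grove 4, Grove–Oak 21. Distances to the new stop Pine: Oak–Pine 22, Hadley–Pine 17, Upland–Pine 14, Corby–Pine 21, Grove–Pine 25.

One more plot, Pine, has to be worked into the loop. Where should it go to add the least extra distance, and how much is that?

Insertion cost between consecutive stops i–j is d(i,Pine) + d(Pine,j) − d(i,j):
  between Oak and Hadley: 22 + 17 − 11 = 28
  between Hadley and Upland: 17 + 14 − 19 = 12
  between Upland and Corby: 14 + 21 − 28 = 7
  between Corby and Grove: 21 + 25 − 4 = 42
  between Grove and Oak: 25 + 22 − 21 = 26
Cheapest insertion is between Upland and Corby, adding 7.
New total = 83 + 7 = 90.

+7 — insert Pine between Upland and Corby.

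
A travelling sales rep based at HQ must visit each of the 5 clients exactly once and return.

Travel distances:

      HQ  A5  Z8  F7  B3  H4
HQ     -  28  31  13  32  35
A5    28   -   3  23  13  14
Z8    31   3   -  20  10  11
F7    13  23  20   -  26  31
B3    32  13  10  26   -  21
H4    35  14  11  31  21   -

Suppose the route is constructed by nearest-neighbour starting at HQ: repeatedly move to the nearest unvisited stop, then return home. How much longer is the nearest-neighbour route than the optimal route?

HQ: F7=13, A5=28, Z8=31, B3=32, H4=35 ⇒ F7
F7: Z8=20, A5=23, B3=26, H4=31 ⇒ Z8
Z8: A5=3, B3=10, H4=11 ⇒ A5
A5: B3=13, H4=14 ⇒ B3
B3: H4=21 ⇒ H4
NN route HQ → F7 → Z8 → A5 → B3 → H4 → HQ costs 105.
Optimal: HQ → F7 → B3 → A5 → Z8 → H4 → HQ costs 101 (by enumerating all 60 distinct tours).
Excess = 105 − 101 = 4.

4 longer than the optimal tour.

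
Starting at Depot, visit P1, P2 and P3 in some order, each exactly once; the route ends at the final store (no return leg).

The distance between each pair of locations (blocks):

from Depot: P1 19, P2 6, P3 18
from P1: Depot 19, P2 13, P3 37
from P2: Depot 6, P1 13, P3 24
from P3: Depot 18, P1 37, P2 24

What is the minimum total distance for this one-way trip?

There are 3! = 6 possible orderings.
Depot - P1 - P2 - P3: 19+13+24 = 56
Depot - P1 - P3 - P2: 19+37+24 = 80
Depot - P2 - P1 - P3: 6+13+37 = 56
Depot - P2 - P3 - P1: 6+24+37 = 67
Depot - P3 - P1 - P2: 18+37+13 = 68
Depot - P3 - P2 - P1: 18+24+13 = 55
The minimum is 55.
One shortest path: Depot → P3 → P2 → P1.

55 blocks — the minimum one-way total.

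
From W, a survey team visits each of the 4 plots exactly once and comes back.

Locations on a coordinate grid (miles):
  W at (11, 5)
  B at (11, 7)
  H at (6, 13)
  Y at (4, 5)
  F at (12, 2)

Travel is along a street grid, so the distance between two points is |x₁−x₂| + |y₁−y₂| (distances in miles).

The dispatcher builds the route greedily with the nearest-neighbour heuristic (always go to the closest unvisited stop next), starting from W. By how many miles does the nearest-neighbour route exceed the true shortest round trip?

Excess over optimum: 4 miles.

From W: B=2, F=4, Y=7, H=13 → choose B (2).
From B: F=6, Y=9, H=11 → choose F (6).
From F: Y=11, H=17 → choose Y (11).
From Y: H=10 → choose H (10).
NN route W → B → F → Y → H → W costs 42.
Optimal: W → B → H → Y → F → W costs 38 (by enumerating all 12 distinct tours).
Excess = 42 − 38 = 4.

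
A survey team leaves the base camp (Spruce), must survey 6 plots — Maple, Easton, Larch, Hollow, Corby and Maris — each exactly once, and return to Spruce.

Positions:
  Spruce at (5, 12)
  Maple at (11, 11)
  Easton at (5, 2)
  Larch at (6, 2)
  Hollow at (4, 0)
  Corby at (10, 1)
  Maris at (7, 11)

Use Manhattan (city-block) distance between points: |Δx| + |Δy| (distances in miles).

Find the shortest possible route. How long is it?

Minimum total distance: 40 miles.

There are 360 distinct closed tours to check (reversals are equivalent).
Spruce - Maple - Easton - Larch - Hollow - Corby - Maris - Spruce: 7+15+1+4+7+13+3 = 50
Spruce - Maple - Easton - Larch - Hollow - Maris - Corby - Spruce: 7+15+1+4+14+13+16 = 70
Spruce - Maple - Easton - Larch - Corby - Hollow - Maris - Spruce: 7+15+1+5+7+14+3 = 52
Spruce - Maple - Easton - Larch - Corby - Maris - Hollow - Spruce: 7+15+1+5+13+14+13 = 68
Spruce - Maple - Easton - Larch - Maris - Hollow - Corby - Spruce: 7+15+1+10+14+7+16 = 70
Spruce - Maple - Easton - Larch - Maris - Corby - Hollow - Spruce: 7+15+1+10+13+7+13 = 66
Spruce - Maple - Easton - Hollow - Larch - Corby - Maris - Spruce: 7+15+3+4+5+13+3 = 50
Spruce - Maple - Easton - Hollow - Larch - Maris - Corby - Spruce: 7+15+3+4+10+13+16 = 68
… (352 more)
Spruce - Easton - Larch - Hollow - Corby - Maple - Maris - Spruce: 10+1+4+7+11+4+3 = 40  ← best
The minimum is 40.
One optimal route: Spruce → Easton → Larch → Hollow → Corby → Maple → Maris → Spruce (or its reverse).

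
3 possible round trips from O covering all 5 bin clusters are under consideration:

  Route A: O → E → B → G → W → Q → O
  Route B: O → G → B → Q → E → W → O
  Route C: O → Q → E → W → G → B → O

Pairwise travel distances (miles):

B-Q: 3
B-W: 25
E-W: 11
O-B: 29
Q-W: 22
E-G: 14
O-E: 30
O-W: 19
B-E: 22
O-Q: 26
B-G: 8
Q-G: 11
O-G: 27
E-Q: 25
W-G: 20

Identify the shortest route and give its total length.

Route A: 30 + 22 + 8 + 20 + 22 + 26 = 128
Route B: 27 + 8 + 3 + 25 + 11 + 19 = 93
Route C: 26 + 25 + 11 + 20 + 8 + 29 = 119

93 miles — Route B is the shortest.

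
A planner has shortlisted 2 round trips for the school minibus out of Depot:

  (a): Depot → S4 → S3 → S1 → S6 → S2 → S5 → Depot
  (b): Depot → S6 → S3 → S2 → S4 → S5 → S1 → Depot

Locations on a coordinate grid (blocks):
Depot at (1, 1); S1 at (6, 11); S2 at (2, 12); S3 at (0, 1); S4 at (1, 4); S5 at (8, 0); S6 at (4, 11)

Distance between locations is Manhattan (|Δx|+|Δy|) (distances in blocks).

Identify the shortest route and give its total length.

(a): 3 + 4 + 16 + 2 + 3 + 18 + 8 = 54
(b): 13 + 14 + 13 + 9 + 11 + 13 + 15 = 88

Shortest is (a), total 54 blocks.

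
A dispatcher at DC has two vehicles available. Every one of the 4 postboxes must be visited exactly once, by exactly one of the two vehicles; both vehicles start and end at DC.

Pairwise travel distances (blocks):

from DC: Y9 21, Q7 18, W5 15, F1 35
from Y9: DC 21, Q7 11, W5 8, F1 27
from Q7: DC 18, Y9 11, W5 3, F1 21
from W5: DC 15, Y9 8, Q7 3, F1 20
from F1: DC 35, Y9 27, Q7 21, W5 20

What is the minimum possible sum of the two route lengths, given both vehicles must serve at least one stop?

116 blocks — the smallest possible combined total.

Try each way of splitting the stops between the two vehicles (each non-empty) and, for each split, find the best tour for each vehicle:
  {Y9} + {Q7, W5, F1}: 42 + 74 = 116
  {Q7} + {Y9, W5, F1}: 36 + 83 = 119
  {Y9, Q7} + {W5, F1}: 50 + 70 = 120
  {W5} + {Y9, Q7, F1}: 30 + 87 = 117
  {Y9, W5} + {Q7, F1}: 44 + 74 = 118
  {Q7, W5} + {Y9, F1}: 36 + 83 = 119
  … (7 splits in total)
Best: vehicle 1 DC → Y9 → DC = 42; vehicle 2 DC → Q7 → F1 → W5 → DC = 74; combined 116.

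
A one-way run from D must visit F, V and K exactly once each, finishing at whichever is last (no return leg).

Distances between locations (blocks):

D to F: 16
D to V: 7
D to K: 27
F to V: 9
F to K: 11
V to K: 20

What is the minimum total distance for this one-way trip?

27 blocks — the minimum one-way total.

There are 3! = 6 possible orderings.
D→F→V→K: 16+9+20 = 45
D→F→K→V: 16+11+20 = 47
D→V→F→K: 7+9+11 = 27
D→V→K→F: 7+20+11 = 38
D→K→F→V: 27+11+9 = 47
D→K→V→F: 27+20+9 = 56
The minimum is 27.
One shortest path: D → V → F → K.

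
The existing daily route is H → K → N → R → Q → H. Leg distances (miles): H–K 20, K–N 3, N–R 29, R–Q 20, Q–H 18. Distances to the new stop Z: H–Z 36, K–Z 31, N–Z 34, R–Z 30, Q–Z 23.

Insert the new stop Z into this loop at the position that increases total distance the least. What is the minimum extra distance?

Minimum extra distance: 33 miles, inserting Z between R and Q.

Insertion cost between consecutive stops i–j is d(i,Z) + d(Z,j) − d(i,j):
  between H and K: 36 + 31 − 20 = 47
  between K and N: 31 + 34 − 3 = 62
  between N and R: 34 + 30 − 29 = 35
  between R and Q: 30 + 23 − 20 = 33
  between Q and H: 23 + 36 − 18 = 41
Cheapest insertion is between R and Q, adding 33.
New total = 90 + 33 = 123.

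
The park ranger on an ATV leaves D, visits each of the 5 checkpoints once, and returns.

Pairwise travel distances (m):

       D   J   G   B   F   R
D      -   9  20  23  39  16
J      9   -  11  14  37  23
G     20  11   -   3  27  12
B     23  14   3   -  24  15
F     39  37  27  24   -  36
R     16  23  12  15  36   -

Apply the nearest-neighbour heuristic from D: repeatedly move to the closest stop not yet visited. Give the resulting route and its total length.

At D the remaining stops are J 9, R 16, G 20, B 23, F 39; go to J.
At J the remaining stops are G 11, B 14, R 23, F 37; go to G.
At G the remaining stops are B 3, R 12, F 27; go to B.
At B the remaining stops are R 15, F 24; go to R.
At R the remaining stops are F 36; go to F.
Return F→D: 39.
Total = 9 + 11 + 3 + 15 + 36 + 39 = 113.

Total distance 113 m via the nearest-neighbour route D → J → G → B → R → F → D.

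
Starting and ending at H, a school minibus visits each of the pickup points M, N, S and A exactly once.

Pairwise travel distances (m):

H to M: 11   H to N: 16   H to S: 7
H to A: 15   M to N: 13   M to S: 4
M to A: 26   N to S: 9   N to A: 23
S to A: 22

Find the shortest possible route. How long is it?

With 4 stops there are 4!/2 = 12 distinct round trips (a route and its reverse cost the same).
H→M→N→S→A→H: 11+13+9+22+15 = 70
H→M→N→A→S→H: 11+13+23+22+7 = 76
H→M→S→N→A→H: 11+4+9+23+15 = 62
H→M→S→A→N→H: 11+4+22+23+16 = 76
H→M→A→N→S→H: 11+26+23+9+7 = 76
H→M→A→S→N→H: 11+26+22+9+16 = 84
H→N→M→S→A→H: 16+13+4+22+15 = 70
H→N→M→A→S→H: 16+13+26+22+7 = 84
H→N→S→M→A→H: 16+9+4+26+15 = 70
H→N→A→M→S→H: 16+23+26+4+7 = 76
H→S→M→N→A→H: 7+4+13+23+15 = 62
H→S→N→M→A→H: 7+9+13+26+15 = 70
The minimum is 62.
One optimal route: H → M → S → N → A → H (or its reverse).

Shortest round trip = 62 m.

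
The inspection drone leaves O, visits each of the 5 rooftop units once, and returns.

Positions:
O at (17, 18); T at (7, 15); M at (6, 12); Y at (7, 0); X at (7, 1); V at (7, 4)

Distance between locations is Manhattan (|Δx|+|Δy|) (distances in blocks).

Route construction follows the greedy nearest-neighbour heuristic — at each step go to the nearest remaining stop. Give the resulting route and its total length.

O → [T:13 / M:17 / V:24 / X:27 / Y:28] → T (13)
T → [M:4 / V:11 / X:14 / Y:15] → M (4)
M → [V:9 / X:12 / Y:13] → V (9)
V → [X:3 / Y:4] → X (3)
X → [Y:1] → Y (1)
Return Y→O: 28.
Total = 13 + 4 + 9 + 3 + 1 + 28 = 58.

58 blocks along O → T → M → V → X → Y → O.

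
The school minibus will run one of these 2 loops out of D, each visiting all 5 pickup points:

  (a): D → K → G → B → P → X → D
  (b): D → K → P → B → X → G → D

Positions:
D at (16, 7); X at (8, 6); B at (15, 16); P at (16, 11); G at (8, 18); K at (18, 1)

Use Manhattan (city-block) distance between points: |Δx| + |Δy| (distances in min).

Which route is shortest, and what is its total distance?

(a): 8 + 27 + 9 + 6 + 13 + 9 = 72
(b): 8 + 12 + 6 + 17 + 12 + 19 = 74

Shortest is (a), total 72 min.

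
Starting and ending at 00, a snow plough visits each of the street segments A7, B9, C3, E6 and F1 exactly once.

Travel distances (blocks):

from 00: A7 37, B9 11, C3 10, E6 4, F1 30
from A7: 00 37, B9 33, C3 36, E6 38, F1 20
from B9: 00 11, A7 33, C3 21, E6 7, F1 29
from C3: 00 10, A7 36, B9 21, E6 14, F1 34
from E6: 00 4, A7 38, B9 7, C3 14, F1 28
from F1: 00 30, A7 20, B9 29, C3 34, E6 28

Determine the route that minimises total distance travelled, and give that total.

Minimum total distance: 106 blocks.

With 5 stops there are 5!/2 = 60 distinct round trips (a route and its reverse cost the same).
00 → A7 → B9 → C3 → E6 → F1 → 00: 37+33+21+14+28+30 = 163
00 → A7 → B9 → C3 → F1 → E6 → 00: 37+33+21+34+28+4 = 157
00 → A7 → B9 → E6 → C3 → F1 → 00: 37+33+7+14+34+30 = 155
00 → A7 → B9 → E6 → F1 → C3 → 00: 37+33+7+28+34+10 = 149
00 → A7 → B9 → F1 → C3 → E6 → 00: 37+33+29+34+14+4 = 151
00 → A7 → B9 → F1 → E6 → C3 → 00: 37+33+29+28+14+10 = 151
00 → A7 → C3 → B9 → E6 → F1 → 00: 37+36+21+7+28+30 = 159
00 → A7 → C3 → B9 → F1 → E6 → 00: 37+36+21+29+28+4 = 155
00 → A7 → C3 → E6 → B9 → F1 → 00: 37+36+14+7+29+30 = 153
00 → A7 → C3 → E6 → F1 → B9 → 00: 37+36+14+28+29+11 = 155
00 → A7 → C3 → F1 → B9 → E6 → 00: 37+36+34+29+7+4 = 147
00 → A7 → C3 → F1 → E6 → B9 → 00: 37+36+34+28+7+11 = 153
00 → A7 → E6 → B9 → C3 → F1 → 00: 37+38+7+21+34+30 = 167
00 → A7 → E6 → B9 → F1 → C3 → 00: 37+38+7+29+34+10 = 155
… (46 more)
00 → C3 → A7 → F1 → B9 → E6 → 00: 10+36+20+29+7+4 = 106  ← best
The minimum is 106.
One optimal route: 00 → C3 → A7 → F1 → B9 → E6 → 00 (or its reverse).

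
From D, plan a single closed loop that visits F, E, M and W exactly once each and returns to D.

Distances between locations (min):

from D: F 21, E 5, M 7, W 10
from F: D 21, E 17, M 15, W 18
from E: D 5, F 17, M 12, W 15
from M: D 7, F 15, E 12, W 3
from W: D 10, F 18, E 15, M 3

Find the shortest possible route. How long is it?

50 min — the shortest possible round trip.

There are 12 distinct closed tours to check (reversals are equivalent).
D → F → E → M → W → D: 21+17+12+3+10 = 63
D → F → E → W → M → D: 21+17+15+3+7 = 63
D → F → M → E → W → D: 21+15+12+15+10 = 73
D → F → M → W → E → D: 21+15+3+15+5 = 59
D → F → W → E → M → D: 21+18+15+12+7 = 73
D → F → W → M → E → D: 21+18+3+12+5 = 59
D → E → F → M → W → D: 5+17+15+3+10 = 50
D → E → F → W → M → D: 5+17+18+3+7 = 50
D → E → M → F → W → D: 5+12+15+18+10 = 60
D → E → W → F → M → D: 5+15+18+15+7 = 60
D → M → F → E → W → D: 7+15+17+15+10 = 64
D → M → E → F → W → D: 7+12+17+18+10 = 64
The minimum is 50.
One optimal route: D → E → F → M → W → D (or its reverse).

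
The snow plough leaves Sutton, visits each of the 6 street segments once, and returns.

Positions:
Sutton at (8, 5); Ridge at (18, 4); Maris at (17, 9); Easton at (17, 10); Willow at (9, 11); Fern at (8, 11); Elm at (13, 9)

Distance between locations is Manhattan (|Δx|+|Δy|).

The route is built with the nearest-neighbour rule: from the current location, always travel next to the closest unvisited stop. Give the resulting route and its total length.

From Sutton: distances to unvisited — Fern=6, Willow=7, Elm=9, Ridge=11, Maris=13, Easton=14. Nearest is Fern (6).
From Fern: distances to unvisited — Willow=1, Elm=7, Easton=10, Maris=11, Ridge=17. Nearest is Willow (1).
From Willow: distances to unvisited — Elm=6, Easton=9, Maris=10, Ridge=16. Nearest is Elm (6).
From Elm: distances to unvisited — Maris=4, Easton=5, Ridge=10. Nearest is Maris (4).
From Maris: distances to unvisited — Easton=1, Ridge=6. Nearest is Easton (1).
From Easton: distances to unvisited — Ridge=7. Nearest is Ridge (7).
Return Ridge→Sutton: 11.
Total = 6 + 1 + 6 + 4 + 1 + 7 + 11 = 36.

Total distance 36 via the nearest-neighbour route Sutton → Fern → Willow → Elm → Maris → Easton → Ridge → Sutton.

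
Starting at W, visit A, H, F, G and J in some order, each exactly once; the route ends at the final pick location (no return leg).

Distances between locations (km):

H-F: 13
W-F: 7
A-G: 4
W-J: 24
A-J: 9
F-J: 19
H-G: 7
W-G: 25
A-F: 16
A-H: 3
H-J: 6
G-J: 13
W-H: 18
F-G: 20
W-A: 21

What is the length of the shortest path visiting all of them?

Minimum one-way distance = 39 km.

There are 5! = 120 possible orderings.
W → A → H → F → G → J: 21+3+13+20+13 = 70
W → A → H → F → J → G: 21+3+13+19+13 = 69
W → A → H → G → F → J: 21+3+7+20+19 = 70
W → A → H → G → J → F: 21+3+7+13+19 = 63
W → A → H → J → F → G: 21+3+6+19+20 = 69
W → A → H → J → G → F: 21+3+6+13+20 = 63
W → A → F → H → G → J: 21+16+13+7+13 = 70
W → A → F → H → J → G: 21+16+13+6+13 = 69
W → A → F → G → H → J: 21+16+20+7+6 = 70
W → A → F → G → J → H: 21+16+20+13+6 = 76
W → A → F → J → H → G: 21+16+19+6+7 = 69
W → A → F → J → G → H: 21+16+19+13+7 = 76
W → A → G → H → F → J: 21+4+7+13+19 = 64
W → A → G → H → J → F: 21+4+7+6+19 = 57
… (106 more)
W → F → H → J → A → G: 7+13+6+9+4 = 39  ← best
The minimum is 39.
One shortest path: W → F → H → J → A → G.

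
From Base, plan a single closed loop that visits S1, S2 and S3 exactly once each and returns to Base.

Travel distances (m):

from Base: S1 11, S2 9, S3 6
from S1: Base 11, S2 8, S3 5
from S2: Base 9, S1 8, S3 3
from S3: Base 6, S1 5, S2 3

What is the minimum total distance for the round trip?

Shortest round trip = 28 m.

There are 3 distinct closed tours to check (reversals are equivalent).
Base-S1-S2-S3-Base: 11+8+3+6 = 28
Base-S1-S3-S2-Base: 11+5+3+9 = 28
Base-S2-S1-S3-Base: 9+8+5+6 = 28
The minimum is 28.
One optimal route: Base → S1 → S2 → S3 → Base (or its reverse).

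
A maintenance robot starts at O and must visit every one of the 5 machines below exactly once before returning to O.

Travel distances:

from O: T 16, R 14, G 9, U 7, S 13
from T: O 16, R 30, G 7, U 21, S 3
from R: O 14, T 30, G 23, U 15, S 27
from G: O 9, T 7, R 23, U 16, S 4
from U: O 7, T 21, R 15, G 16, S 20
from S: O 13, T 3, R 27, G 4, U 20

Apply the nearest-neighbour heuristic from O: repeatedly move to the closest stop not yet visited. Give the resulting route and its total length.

Nearest-neighbour total = 68; route O → U → R → G → S → T → O.

From O: distances to unvisited — U=7, G=9, S=13, R=14, T=16. Nearest is U (7).
From U: distances to unvisited — R=15, G=16, S=20, T=21. Nearest is R (15).
From R: distances to unvisited — G=23, S=27, T=30. Nearest is G (23).
From G: distances to unvisited — S=4, T=7. Nearest is S (4).
From S: distances to unvisited — T=3. Nearest is T (3).
Return T→O: 16.
Total = 7 + 15 + 23 + 4 + 3 + 16 = 68.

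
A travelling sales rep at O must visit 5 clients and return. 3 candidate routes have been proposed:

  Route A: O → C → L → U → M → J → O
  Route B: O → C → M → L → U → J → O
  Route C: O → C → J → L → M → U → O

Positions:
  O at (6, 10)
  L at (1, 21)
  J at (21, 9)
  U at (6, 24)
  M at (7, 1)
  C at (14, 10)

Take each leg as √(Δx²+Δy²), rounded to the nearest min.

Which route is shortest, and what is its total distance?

Shortest is Route B, total 82 min.

Route A: 8 + 17 + 6 + 23 + 16 + 15 = 85
Route B: 8 + 11 + 21 + 6 + 21 + 15 = 82
Route C: 8 + 7 + 23 + 21 + 23 + 14 = 96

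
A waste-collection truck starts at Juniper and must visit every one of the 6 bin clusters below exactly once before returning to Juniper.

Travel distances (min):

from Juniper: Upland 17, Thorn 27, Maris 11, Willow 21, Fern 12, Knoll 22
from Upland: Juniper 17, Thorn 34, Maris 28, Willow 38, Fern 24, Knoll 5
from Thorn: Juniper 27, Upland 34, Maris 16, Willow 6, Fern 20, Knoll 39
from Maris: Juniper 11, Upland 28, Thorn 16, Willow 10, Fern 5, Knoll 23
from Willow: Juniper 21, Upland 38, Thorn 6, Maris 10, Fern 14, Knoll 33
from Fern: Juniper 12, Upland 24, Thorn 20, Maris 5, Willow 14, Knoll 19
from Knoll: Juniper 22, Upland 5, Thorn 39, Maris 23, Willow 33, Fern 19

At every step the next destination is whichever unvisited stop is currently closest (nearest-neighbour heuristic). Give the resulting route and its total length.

Total distance 97 min via the nearest-neighbour route Juniper → Maris → Fern → Willow → Thorn → Upland → Knoll → Juniper.

From Juniper: distances to unvisited — Maris=11, Fern=12, Upland=17, Willow=21, Knoll=22, Thorn=27. Nearest is Maris (11).
From Maris: distances to unvisited — Fern=5, Willow=10, Thorn=16, Knoll=23, Upland=28. Nearest is Fern (5).
From Fern: distances to unvisited — Willow=14, Knoll=19, Thorn=20, Upland=24. Nearest is Willow (14).
From Willow: distances to unvisited — Thorn=6, Knoll=33, Upland=38. Nearest is Thorn (6).
From Thorn: distances to unvisited — Upland=34, Knoll=39. Nearest is Upland (34).
From Upland: distances to unvisited — Knoll=5. Nearest is Knoll (5).
Return Knoll→Juniper: 22.
Total = 11 + 5 + 14 + 6 + 34 + 5 + 22 = 97.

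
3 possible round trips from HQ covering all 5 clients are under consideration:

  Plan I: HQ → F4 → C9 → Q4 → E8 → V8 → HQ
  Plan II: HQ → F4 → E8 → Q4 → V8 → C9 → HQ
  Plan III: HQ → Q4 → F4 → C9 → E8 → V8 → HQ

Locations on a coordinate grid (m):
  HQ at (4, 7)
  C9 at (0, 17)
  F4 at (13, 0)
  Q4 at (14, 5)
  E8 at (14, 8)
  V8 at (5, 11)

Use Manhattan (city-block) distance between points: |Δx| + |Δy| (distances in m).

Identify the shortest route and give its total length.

68 m — Plan II is the shortest.

Plan I: 16 + 30 + 26 + 3 + 12 + 5 = 92
Plan II: 16 + 9 + 3 + 15 + 11 + 14 = 68
Plan III: 12 + 6 + 30 + 23 + 12 + 5 = 88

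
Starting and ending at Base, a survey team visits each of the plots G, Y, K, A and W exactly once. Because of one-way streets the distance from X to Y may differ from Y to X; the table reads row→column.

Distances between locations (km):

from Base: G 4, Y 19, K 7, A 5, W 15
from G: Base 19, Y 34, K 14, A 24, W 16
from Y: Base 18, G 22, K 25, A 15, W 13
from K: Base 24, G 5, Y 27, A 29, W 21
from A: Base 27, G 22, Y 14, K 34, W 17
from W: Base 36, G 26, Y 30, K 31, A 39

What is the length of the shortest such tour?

Base-G-Y-K-A-W-Base: 4+34+25+29+17+36 = 145
Base-G-Y-K-W-A-Base: 4+34+25+21+39+27 = 150
Base-G-Y-A-K-W-Base: 4+34+15+34+21+36 = 144
Base-G-Y-A-W-K-Base: 4+34+15+17+31+24 = 125
Base-G-Y-W-K-A-Base: 4+34+13+31+29+27 = 138
Base-G-Y-W-A-K-Base: 4+34+13+39+34+24 = 148
Base-G-K-Y-A-W-Base: 4+14+27+15+17+36 = 113
Base-G-K-Y-W-A-Base: 4+14+27+13+39+27 = 124
Base-G-K-A-Y-W-Base: 4+14+29+14+13+36 = 110
Base-G-K-A-W-Y-Base: 4+14+29+17+30+18 = 112
Base-G-K-W-Y-A-Base: 4+14+21+30+15+27 = 111
Base-G-K-W-A-Y-Base: 4+14+21+39+14+18 = 110
Base-G-A-Y-K-W-Base: 4+24+14+25+21+36 = 124
Base-G-A-Y-W-K-Base: 4+24+14+13+31+24 = 110
… (106 more)
Base-A-Y-W-K-G-Base: 5+14+13+31+5+19 = 87  ← best
The minimum is 87.
One optimal route: Base → A → Y → W → K → G → Base.

Minimum total distance: 87 km.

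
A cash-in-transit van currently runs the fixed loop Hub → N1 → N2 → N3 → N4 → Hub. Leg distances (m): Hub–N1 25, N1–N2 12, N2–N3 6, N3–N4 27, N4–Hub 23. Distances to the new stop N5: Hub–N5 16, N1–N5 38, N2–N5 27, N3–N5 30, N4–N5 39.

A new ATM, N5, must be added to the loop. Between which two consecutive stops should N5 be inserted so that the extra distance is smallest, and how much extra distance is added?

Insertion cost between consecutive stops i–j is d(i,N5) + d(N5,j) − d(i,j):
  between Hub and N1: 16 + 38 − 25 = 29
  between N1 and N2: 38 + 27 − 12 = 53
  between N2 and N3: 27 + 30 − 6 = 51
  between N3 and N4: 30 + 39 − 27 = 42
  between N4 and Hub: 39 + 16 − 23 = 32
Cheapest insertion is between Hub and N1, adding 29.
New total = 93 + 29 = 122.

Minimum extra distance: 29 m, inserting N5 between Hub and N1.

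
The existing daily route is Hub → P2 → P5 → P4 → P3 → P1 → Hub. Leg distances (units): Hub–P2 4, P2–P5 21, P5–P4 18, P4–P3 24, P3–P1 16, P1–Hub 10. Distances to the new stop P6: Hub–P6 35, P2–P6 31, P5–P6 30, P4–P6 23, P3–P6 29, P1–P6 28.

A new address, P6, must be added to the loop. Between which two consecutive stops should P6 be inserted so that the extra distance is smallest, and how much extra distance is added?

Minimum extra distance: 28, inserting P6 between P4 and P3.

Insertion cost between consecutive stops i–j is d(i,P6) + d(P6,j) − d(i,j):
  between Hub and P2: 35 + 31 − 4 = 62
  between P2 and P5: 31 + 30 − 21 = 40
  between P5 and P4: 30 + 23 − 18 = 35
  between P4 and P3: 23 + 29 − 24 = 28
  between P3 and P1: 29 + 28 − 16 = 41
  between P1 and Hub: 28 + 35 − 10 = 53
Cheapest insertion is between P4 and P3, adding 28.
New total = 93 + 28 = 121.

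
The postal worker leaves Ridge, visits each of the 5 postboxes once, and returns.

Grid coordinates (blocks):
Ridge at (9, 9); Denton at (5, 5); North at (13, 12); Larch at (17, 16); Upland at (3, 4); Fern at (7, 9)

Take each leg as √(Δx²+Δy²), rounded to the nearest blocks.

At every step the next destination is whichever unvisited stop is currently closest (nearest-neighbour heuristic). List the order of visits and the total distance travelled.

38 blocks along Ridge → Fern → Denton → Upland → North → Larch → Ridge.

At Ridge the remaining stops are Fern 2, North 5, Denton 6, Upland 8, Larch 11; go to Fern.
At Fern the remaining stops are Denton 4, Upland 6, North 7, Larch 12; go to Denton.
At Denton the remaining stops are Upland 2, North 11, Larch 16; go to Upland.
At Upland the remaining stops are North 13, Larch 18; go to North.
At North the remaining stops are Larch 6; go to Larch.
Return Larch→Ridge: 11.
Total = 2 + 4 + 2 + 13 + 6 + 11 = 38.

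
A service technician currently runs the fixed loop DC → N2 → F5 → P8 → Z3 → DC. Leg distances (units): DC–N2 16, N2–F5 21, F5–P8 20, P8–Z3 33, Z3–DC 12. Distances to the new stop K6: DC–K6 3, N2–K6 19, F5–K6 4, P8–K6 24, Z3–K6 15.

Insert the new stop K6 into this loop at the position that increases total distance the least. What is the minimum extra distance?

Adding 2 by placing K6 on the N2–F5 leg.

Insertion cost between consecutive stops i–j is d(i,K6) + d(K6,j) − d(i,j):
  between DC and N2: 3 + 19 − 16 = 6
  between N2 and F5: 19 + 4 − 21 = 2
  between F5 and P8: 4 + 24 − 20 = 8
  between P8 and Z3: 24 + 15 − 33 = 6
  between Z3 and DC: 15 + 3 − 12 = 6
Cheapest insertion is between N2 and F5, adding 2.
New total = 102 + 2 = 104.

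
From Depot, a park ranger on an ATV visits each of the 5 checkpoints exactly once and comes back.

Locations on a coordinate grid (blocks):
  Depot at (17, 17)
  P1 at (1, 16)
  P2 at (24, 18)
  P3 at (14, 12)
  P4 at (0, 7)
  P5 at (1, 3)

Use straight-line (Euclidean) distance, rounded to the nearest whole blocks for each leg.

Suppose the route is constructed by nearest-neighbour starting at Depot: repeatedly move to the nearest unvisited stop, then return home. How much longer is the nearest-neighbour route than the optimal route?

The nearest-neighbour route is 11 blocks longer than optimal.

Depot: P3=6, P2=7, P1=16, P4=20, P5=21 ⇒ P3
P3: P2=12, P1=14, P4=15, P5=16 ⇒ P2
P2: P1=23, P4=26, P5=27 ⇒ P1
P1: P4=9, P5=13 ⇒ P4
P4: P5=4 ⇒ P5
NN route Depot → P3 → P2 → P1 → P4 → P5 → Depot costs 75.
Optimal: Depot → P1 → P4 → P5 → P3 → P2 → Depot costs 64 (by enumerating all 60 distinct tours).
Excess = 75 − 64 = 11.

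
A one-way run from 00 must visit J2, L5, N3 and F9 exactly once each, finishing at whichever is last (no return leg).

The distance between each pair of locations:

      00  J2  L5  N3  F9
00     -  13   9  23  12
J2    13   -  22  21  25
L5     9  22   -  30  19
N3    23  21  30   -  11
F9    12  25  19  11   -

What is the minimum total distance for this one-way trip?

Minimum one-way distance = 60.

There are 4! = 24 possible orderings.
00→J2→L5→N3→F9: 13+22+30+11 = 76
00→J2→L5→F9→N3: 13+22+19+11 = 65
00→J2→N3→L5→F9: 13+21+30+19 = 83
00→J2→N3→F9→L5: 13+21+11+19 = 64
00→J2→F9→L5→N3: 13+25+19+30 = 87
00→J2→F9→N3→L5: 13+25+11+30 = 79
00→L5→J2→N3→F9: 9+22+21+11 = 63
00→L5→J2→F9→N3: 9+22+25+11 = 67
00→L5→N3→J2→F9: 9+30+21+25 = 85
00→L5→N3→F9→J2: 9+30+11+25 = 75
00→L5→F9→J2→N3: 9+19+25+21 = 74
00→L5→F9→N3→J2: 9+19+11+21 = 60
00→N3→J2→L5→F9: 23+21+22+19 = 85
00→N3→J2→F9→L5: 23+21+25+19 = 88
… (10 more)
The minimum is 60.
One shortest path: 00 → L5 → F9 → N3 → J2.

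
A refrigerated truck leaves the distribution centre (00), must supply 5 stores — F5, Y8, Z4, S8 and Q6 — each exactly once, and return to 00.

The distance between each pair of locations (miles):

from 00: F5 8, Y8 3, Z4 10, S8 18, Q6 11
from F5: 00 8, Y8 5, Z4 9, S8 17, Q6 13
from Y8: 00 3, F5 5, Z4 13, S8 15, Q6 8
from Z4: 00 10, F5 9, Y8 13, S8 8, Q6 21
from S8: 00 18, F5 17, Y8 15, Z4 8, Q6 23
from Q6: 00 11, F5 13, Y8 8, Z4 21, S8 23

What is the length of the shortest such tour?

With 5 stops there are 5!/2 = 60 distinct round trips (a route and its reverse cost the same).
00 - F5 - Y8 - Z4 - S8 - Q6 - 00: 8+5+13+8+23+11 = 68
00 - F5 - Y8 - Z4 - Q6 - S8 - 00: 8+5+13+21+23+18 = 88
00 - F5 - Y8 - S8 - Z4 - Q6 - 00: 8+5+15+8+21+11 = 68
00 - F5 - Y8 - S8 - Q6 - Z4 - 00: 8+5+15+23+21+10 = 82
00 - F5 - Y8 - Q6 - Z4 - S8 - 00: 8+5+8+21+8+18 = 68
00 - F5 - Y8 - Q6 - S8 - Z4 - 00: 8+5+8+23+8+10 = 62
00 - F5 - Z4 - Y8 - S8 - Q6 - 00: 8+9+13+15+23+11 = 79
00 - F5 - Z4 - Y8 - Q6 - S8 - 00: 8+9+13+8+23+18 = 79
00 - F5 - Z4 - S8 - Y8 - Q6 - 00: 8+9+8+15+8+11 = 59
00 - F5 - Z4 - S8 - Q6 - Y8 - 00: 8+9+8+23+8+3 = 59
00 - F5 - Z4 - Q6 - Y8 - S8 - 00: 8+9+21+8+15+18 = 79
00 - F5 - Z4 - Q6 - S8 - Y8 - 00: 8+9+21+23+15+3 = 79
00 - F5 - S8 - Y8 - Z4 - Q6 - 00: 8+17+15+13+21+11 = 85
00 - F5 - S8 - Y8 - Q6 - Z4 - 00: 8+17+15+8+21+10 = 79
… (46 more)
The minimum is 59.
One optimal route: 00 → F5 → Z4 → S8 → Y8 → Q6 → 00 (or its reverse).

Shortest round trip = 59 miles.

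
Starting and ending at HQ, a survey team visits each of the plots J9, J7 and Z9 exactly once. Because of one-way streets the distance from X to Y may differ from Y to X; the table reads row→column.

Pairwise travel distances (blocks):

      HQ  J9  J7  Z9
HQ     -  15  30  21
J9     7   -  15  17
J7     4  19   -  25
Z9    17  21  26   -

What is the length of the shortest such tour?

HQ→J9→J7→Z9→HQ: 15+15+25+17 = 72
HQ→J9→Z9→J7→HQ: 15+17+26+4 = 62
HQ→J7→J9→Z9→HQ: 30+19+17+17 = 83
HQ→J7→Z9→J9→HQ: 30+25+21+7 = 83
HQ→Z9→J9→J7→HQ: 21+21+15+4 = 61
HQ→Z9→J7→J9→HQ: 21+26+19+7 = 73
The minimum is 61.
One optimal route: HQ → Z9 → J9 → J7 → HQ.

Minimum total distance: 61 blocks.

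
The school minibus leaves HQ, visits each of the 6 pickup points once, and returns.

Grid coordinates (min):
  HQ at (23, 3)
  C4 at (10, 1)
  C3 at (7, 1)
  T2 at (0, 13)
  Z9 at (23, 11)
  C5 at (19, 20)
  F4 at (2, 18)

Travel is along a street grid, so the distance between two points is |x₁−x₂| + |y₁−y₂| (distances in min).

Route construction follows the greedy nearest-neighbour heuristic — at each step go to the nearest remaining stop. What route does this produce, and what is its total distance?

84 min along HQ → Z9 → C5 → F4 → T2 → C3 → C4 → HQ.

From HQ: distances to unvisited — Z9=8, C4=15, C3=18, C5=21, T2=33, F4=36. Nearest is Z9 (8).
From Z9: distances to unvisited — C5=13, C4=23, T2=25, C3=26, F4=28. Nearest is C5 (13).
From C5: distances to unvisited — F4=19, T2=26, C4=28, C3=31. Nearest is F4 (19).
From F4: distances to unvisited — T2=7, C3=22, C4=25. Nearest is T2 (7).
From T2: distances to unvisited — C3=19, C4=22. Nearest is C3 (19).
From C3: distances to unvisited — C4=3. Nearest is C4 (3).
Return C4→HQ: 15.
Total = 8 + 13 + 19 + 7 + 19 + 3 + 15 = 84.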